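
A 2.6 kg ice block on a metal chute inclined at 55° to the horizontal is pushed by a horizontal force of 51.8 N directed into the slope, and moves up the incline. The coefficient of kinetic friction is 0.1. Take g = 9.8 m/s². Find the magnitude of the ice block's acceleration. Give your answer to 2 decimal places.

The horizontal push has components F cos 55° = 51.8 × 0.5736 = 29.712 N up the incline and F sin 55° = 51.8 × 0.8192 = 42.435 N pressing into the surface.
The normal force is therefore N = mg cos 55° + F sin 55° = 14.615 + 42.435 = 57.050 N, and kinetic friction down the slope is μN = 0.1 × 57.050 = 5.705 N.
Along the incline: F cos 55° − mg sin 55° − μN = ma, so 29.712 − 20.873 − 5.705 = 2.6 a, giving a = 1.2054 m/s².

1.21 m/s²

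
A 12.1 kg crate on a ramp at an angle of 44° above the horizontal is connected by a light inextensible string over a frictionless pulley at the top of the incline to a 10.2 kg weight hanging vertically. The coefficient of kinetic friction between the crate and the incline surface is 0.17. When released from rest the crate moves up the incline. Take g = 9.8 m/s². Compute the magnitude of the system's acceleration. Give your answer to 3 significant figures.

For the crate on the incline: the weight component along the slope is m₁g sin 44° = 12.1 × 9.8 × 0.6947 = 82.378 N and the normal force is N = m₁g cos 44° = 85.299 N.
Kinetic friction opposes the crate's motion up the incline: f = μN = 0.17 × 85.299 = 14.501 N acting down the slope.
Newton's second law for the crate (up-slope positive): T − 82.378 − 14.501 = 12.1 a. For the hanging weight (downward positive): 10.2 × 9.8 − T = 10.2 a.
Adding the two equations eliminates T: 3.081 = 22.3 a, so a = 0.1382 m/s².

0.138 m/s²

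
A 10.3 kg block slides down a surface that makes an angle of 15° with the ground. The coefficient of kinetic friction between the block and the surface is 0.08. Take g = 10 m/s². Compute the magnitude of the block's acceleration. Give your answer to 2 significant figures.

1.8 m/s²

Resolving the weight along the incline: the component pulling the block down the slope is mg sin 15° = 10.3 × 10 × 0.2588 = 26.656 N, and the normal force is N = mg cos 15° = 10.3 × 10 × 0.9659 = 99.488 N.
Kinetic friction acts up the slope with magnitude f = μN = 0.08 × 99.488 = 7.959 N.
Net force along the incline is 26.656 − 7.959 = 18.697 N, so a = 18.697 / 10.3 = 1.8152 m/s².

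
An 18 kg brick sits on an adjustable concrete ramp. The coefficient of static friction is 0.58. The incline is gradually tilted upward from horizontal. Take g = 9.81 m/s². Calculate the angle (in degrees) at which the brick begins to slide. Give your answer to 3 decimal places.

30.114°

At the threshold of sliding, static friction is at its maximum μ_s N and exactly balances the weight component along the incline: mg sin θ = μ_s mg cos θ.
Hence tan θ = μ_s = 0.58, so θ = arctan(0.58) = 30.1137°.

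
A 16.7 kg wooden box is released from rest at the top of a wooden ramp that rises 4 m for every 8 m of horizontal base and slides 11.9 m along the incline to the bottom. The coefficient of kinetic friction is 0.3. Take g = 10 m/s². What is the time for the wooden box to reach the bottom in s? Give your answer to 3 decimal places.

The weight component along the incline is mg sin 26.57° = 74.685 N and the normal force is N = mg cos 26.57° = 149.369 N.
Friction up the slope is f = μN = 0.3 × 149.369 = 44.811 N, so the net downslope force is 74.685 − 44.811 = 29.874 N and a = 29.874 / 16.7 = 1.7889 m/s².
Starting from rest, L = ½at², so t = √(2L/a) = √(2 × 11.9 / 1.7889) = 3.6475 s.

3.648 s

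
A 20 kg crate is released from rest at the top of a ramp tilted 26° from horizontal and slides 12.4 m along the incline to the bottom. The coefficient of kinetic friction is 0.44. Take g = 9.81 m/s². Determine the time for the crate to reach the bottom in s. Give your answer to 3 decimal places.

7.676 s

The weight component along the incline is mg sin 26° = 86.008 N and the normal force is N = mg cos 26° = 176.343 N.
Friction up the slope is f = μN = 0.44 × 176.343 = 77.591 N, so the net downslope force is 86.008 − 77.591 = 8.417 N and a = 8.417 / 20 = 0.4209 m/s².
Starting from rest, L = ½at², so t = √(2L/a) = √(2 × 12.4 / 0.4209) = 7.6760 s.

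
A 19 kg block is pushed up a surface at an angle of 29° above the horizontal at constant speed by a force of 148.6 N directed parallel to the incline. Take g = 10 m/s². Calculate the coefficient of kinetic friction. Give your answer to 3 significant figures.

0.340

At constant speed ΣF = 0 along the incline. The applied 148.6 N acts up the slope; the weight component mg sin 29° = 92.114 N and kinetic friction μN both act down the slope.
So 148.6 = 92.114 + μ × 166.178, giving μ = (148.6 − 92.114) / 166.178 = 0.3399.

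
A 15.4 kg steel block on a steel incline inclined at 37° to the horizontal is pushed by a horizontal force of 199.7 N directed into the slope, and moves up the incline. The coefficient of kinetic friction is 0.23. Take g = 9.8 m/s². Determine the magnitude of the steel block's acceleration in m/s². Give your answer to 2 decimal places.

0.86 m/s²

The horizontal push has components F cos 37° = 199.7 × 0.7986 = 159.480 N up the incline and F sin 37° = 199.7 × 0.6018 = 120.179 N pressing into the surface.
The normal force is therefore N = mg cos 37° + F sin 37° = 120.525 + 120.179 = 240.704 N, and kinetic friction down the slope is μN = 0.23 × 240.704 = 55.362 N.
Along the incline: F cos 37° − mg sin 37° − μN = ma, so 159.480 − 90.824 − 55.362 = 15.4 a, giving a = 0.8632 m/s².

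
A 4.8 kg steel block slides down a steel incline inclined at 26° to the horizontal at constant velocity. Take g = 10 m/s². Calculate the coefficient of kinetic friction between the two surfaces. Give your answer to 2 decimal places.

At constant velocity the net force along the incline is zero: mg sin 26° = μ mg cos 26°.
So μ = tan 26° = 0.4384 / 0.8988 = 0.4878.

0.49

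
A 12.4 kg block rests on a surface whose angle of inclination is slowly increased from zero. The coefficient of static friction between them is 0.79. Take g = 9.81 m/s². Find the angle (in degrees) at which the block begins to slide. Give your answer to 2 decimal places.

38.31°

At the threshold of sliding, static friction is at its maximum μ_s N and exactly balances the weight component along the incline: mg sin θ = μ_s mg cos θ.
Hence tan θ = μ_s = 0.79, so θ = arctan(0.79) = 38.3087°.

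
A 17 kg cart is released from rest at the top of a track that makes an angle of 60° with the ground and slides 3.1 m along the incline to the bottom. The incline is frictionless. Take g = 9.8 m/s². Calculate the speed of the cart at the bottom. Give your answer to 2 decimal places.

The weight component along the incline is mg sin 60° = 144.280 N and the normal force is N = mg cos 60° = 83.300 N.
With no friction, a = g sin 60° = 8.4870 m/s².
Starting from rest over a distance of 3.1 m, v² = 2aL = 2 × 8.4870 × 3.1 = 52.6194, so v = 7.2539 m/s.

7.25 m/s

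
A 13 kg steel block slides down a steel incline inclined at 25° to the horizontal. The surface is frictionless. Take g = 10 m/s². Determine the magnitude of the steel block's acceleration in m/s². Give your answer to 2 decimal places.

4.23 m/s²

Resolving the weight along the incline: the component pulling the steel block down the slope is mg sin 25° = 13 × 10 × 0.4226 = 54.938 N, and the normal force is N = mg cos 25° = 13 × 10 × 0.9063 = 117.819 N.
With no friction the net force along the incline is 54.938 N, so a = g sin 25° = 54.938 / 13 = 4.2260 m/s².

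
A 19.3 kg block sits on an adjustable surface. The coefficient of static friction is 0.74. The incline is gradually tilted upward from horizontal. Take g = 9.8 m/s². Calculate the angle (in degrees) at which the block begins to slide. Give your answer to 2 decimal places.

36.50°

At the threshold of sliding, static friction is at its maximum μ_s N and exactly balances the weight component along the incline: mg sin θ = μ_s mg cos θ.
Hence tan θ = μ_s = 0.74, so θ = arctan(0.74) = 36.5014°.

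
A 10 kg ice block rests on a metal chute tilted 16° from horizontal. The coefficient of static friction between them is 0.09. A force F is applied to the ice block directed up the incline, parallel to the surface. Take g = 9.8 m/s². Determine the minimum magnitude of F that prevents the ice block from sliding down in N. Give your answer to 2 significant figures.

19 N

The normal force is N = mg cos 16° = 94.204 N. With F at its minimum the ice block is on the verge of sliding down, so static friction is at its maximum μ_s N = 0.09 × 94.204 = 8.478 N and acts up the slope.
Equilibrium along the incline: F + μ_s N = mg sin 16°, so F = 27.012 − 8.478 = 18.534 N.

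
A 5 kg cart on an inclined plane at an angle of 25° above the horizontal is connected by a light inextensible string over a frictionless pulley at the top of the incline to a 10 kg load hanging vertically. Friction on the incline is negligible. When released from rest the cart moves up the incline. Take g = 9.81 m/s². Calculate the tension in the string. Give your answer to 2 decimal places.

46.52 N

For the cart on the incline: the weight component along the slope is m₁g sin 25° = 5 × 9.81 × 0.4226 = 20.729 N and the normal force is N = m₁g cos 25° = 44.454 N.
Newton's second law for the cart (up-slope positive): T − 20.729 = 5 a. For the hanging load (downward positive): 10 × 9.81 − T = 10 a.
Adding the two equations eliminates T: 77.371 = 15 a, so a = 5.1581 m/s².
Then from the hanging load's equation, T = 10 × (9.81 − 5.1581) = 46.519 N.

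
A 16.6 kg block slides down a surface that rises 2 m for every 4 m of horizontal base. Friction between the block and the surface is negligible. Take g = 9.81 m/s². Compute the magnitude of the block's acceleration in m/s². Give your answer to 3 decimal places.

Resolving the weight along the incline: the component pulling the block down the slope is mg sin 26.57° = 16.6 × 9.81 × 0.4472 = 72.825 N, and the normal force is N = mg cos 26.57° = 16.6 × 9.81 × 0.8944 = 145.649 N.
With no friction the net force along the incline is 72.825 N, so a = g sin 26.57° = 72.825 / 16.6 = 4.3870 m/s².

4.387 m/s²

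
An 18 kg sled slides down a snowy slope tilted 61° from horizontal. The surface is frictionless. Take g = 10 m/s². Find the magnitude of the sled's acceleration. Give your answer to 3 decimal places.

Resolving the weight along the incline: the component pulling the sled down the slope is mg sin 61° = 18 × 10 × 0.8746 = 157.428 N, and the normal force is N = mg cos 61° = 18 × 10 × 0.4848 = 87.264 N.
With no friction the net force along the incline is 157.428 N, so a = g sin 61° = 157.428 / 18 = 8.7460 m/s².

8.746 m/s²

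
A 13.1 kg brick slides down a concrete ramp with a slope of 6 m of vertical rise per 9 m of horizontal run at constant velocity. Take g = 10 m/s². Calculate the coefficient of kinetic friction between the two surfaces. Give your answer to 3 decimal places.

0.667

At constant velocity the net force along the incline is zero: mg sin 33.69° = μ mg cos 33.69°.
So μ = tan 33.69° = 0.5547 / 0.8321 = 0.6666.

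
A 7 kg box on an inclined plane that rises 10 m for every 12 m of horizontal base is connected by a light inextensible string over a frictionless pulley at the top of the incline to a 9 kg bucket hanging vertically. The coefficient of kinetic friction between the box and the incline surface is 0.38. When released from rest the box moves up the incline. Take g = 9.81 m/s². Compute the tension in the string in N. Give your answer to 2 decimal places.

For the box on the incline: the weight component along the slope is m₁g sin 39.81° = 7 × 9.81 × 0.6402 = 43.963 N and the normal force is N = m₁g cos 39.81° = 52.754 N.
Kinetic friction opposes the box's motion up the incline: f = μN = 0.38 × 52.754 = 20.047 N acting down the slope.
Newton's second law for the box (up-slope positive): T − 43.963 − 20.047 = 7 a. For the hanging bucket (downward positive): 9 × 9.81 − T = 9 a.
Adding the two equations eliminates T: 24.280 = 16 a, so a = 1.5175 m/s².
Then from the hanging bucket's equation, T = 9 × (9.81 − 1.5175) = 74.633 N.

74.63 N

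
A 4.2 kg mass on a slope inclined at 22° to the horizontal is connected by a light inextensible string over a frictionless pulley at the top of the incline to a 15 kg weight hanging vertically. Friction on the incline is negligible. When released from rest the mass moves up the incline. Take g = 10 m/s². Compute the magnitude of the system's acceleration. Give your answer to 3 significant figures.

6.99 m/s²

For the mass on the incline: the weight component along the slope is m₁g sin 22° = 4.2 × 10 × 0.3746 = 15.733 N and the normal force is N = m₁g cos 22° = 38.942 N.
Newton's second law for the mass (up-slope positive): T − 15.733 = 4.2 a. For the hanging weight (downward positive): 15 × 10 − T = 15 a.
Adding the two equations eliminates T: 134.267 = 19.2 a, so a = 6.9931 m/s².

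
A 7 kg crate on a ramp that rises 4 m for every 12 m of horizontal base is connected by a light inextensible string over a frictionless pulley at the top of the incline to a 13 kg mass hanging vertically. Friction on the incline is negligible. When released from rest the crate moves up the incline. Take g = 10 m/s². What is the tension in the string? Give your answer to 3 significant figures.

59.9 N

For the crate on the incline: the weight component along the slope is m₁g sin 18.43° = 7 × 10 × 0.3162 = 22.134 N and the normal force is N = m₁g cos 18.43° = 66.408 N.
Newton's second law for the crate (up-slope positive): T − 22.134 = 7 a. For the hanging mass (downward positive): 13 × 10 − T = 13 a.
Adding the two equations eliminates T: 107.866 = 20 a, so a = 5.3933 m/s².
Then from the hanging mass's equation, T = 13 × (10 − 5.3933) = 59.887 N.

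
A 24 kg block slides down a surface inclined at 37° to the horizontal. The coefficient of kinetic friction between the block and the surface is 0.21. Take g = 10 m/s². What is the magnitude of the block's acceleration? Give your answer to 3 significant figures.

4.34 m/s²

Resolving the weight along the incline: the component pulling the block down the slope is mg sin 37° = 24 × 10 × 0.6018 = 144.432 N, and the normal force is N = mg cos 37° = 24 × 10 × 0.7986 = 191.664 N.
Kinetic friction acts up the slope with magnitude f = μN = 0.21 × 191.664 = 40.249 N.
Net force along the incline is 144.432 − 40.249 = 104.183 N, so a = 104.183 / 24 = 4.3410 m/s².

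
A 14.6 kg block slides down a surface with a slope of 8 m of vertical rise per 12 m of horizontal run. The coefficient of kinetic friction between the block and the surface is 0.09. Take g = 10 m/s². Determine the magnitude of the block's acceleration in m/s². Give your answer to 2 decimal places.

Resolving the weight along the incline: the component pulling the block down the slope is mg sin 33.69° = 14.6 × 10 × 0.5547 = 80.986 N, and the normal force is N = mg cos 33.69° = 14.6 × 10 × 0.8321 = 121.487 N.
Kinetic friction acts up the slope with magnitude f = μN = 0.09 × 121.487 = 10.934 N.
Net force along the incline is 80.986 − 10.934 = 70.052 N, so a = 70.052 / 14.6 = 4.7981 m/s².

4.80 m/s²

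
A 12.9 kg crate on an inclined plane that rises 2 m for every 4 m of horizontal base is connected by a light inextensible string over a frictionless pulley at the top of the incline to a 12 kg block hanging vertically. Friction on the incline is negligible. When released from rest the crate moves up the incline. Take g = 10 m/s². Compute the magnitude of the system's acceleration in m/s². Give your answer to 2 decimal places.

For the crate on the incline: the weight component along the slope is m₁g sin 26.57° = 12.9 × 10 × 0.4472 = 57.689 N and the normal force is N = m₁g cos 26.57° = 115.381 N.
Newton's second law for the crate (up-slope positive): T − 57.689 = 12.9 a. For the hanging block (downward positive): 12 × 10 − T = 12 a.
Adding the two equations eliminates T: 62.311 = 24.9 a, so a = 2.5024 m/s².

2.50 m/s²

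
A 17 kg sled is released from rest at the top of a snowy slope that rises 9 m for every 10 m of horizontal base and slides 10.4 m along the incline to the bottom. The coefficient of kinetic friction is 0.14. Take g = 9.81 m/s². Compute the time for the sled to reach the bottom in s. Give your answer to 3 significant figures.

The weight component along the incline is mg sin 41.99° = 111.563 N and the normal force is N = mg cos 41.99° = 123.959 N.
Friction up the slope is f = μN = 0.14 × 123.959 = 17.354 N, so the net downslope force is 111.563 − 17.354 = 94.209 N and a = 94.209 / 17 = 5.5417 m/s².
Starting from rest, L = ½at², so t = √(2L/a) = √(2 × 10.4 / 5.5417) = 1.9374 s.

1.94 s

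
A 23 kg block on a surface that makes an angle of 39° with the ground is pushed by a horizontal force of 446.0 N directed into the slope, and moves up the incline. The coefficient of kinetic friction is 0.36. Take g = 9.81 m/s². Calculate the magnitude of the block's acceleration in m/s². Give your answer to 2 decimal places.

The horizontal push has components F cos 39° = 446.0 × 0.7771 = 346.587 N up the incline and F sin 39° = 446.0 × 0.6293 = 280.668 N pressing into the surface.
The normal force is therefore N = mg cos 39° + F sin 39° = 175.337 + 280.668 = 456.005 N, and kinetic friction down the slope is μN = 0.36 × 456.005 = 164.162 N.
Along the incline: F cos 39° − mg sin 39° − μN = ma, so 346.587 − 141.989 − 164.162 = 23 a, giving a = 1.7581 m/s².

1.76 m/s²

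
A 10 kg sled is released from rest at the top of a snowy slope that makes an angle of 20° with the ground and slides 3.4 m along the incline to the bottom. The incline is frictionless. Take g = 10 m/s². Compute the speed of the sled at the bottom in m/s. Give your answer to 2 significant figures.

The weight component along the incline is mg sin 20° = 34.202 N and the normal force is N = mg cos 20° = 93.969 N.
With no friction, a = g sin 20° = 3.4202 m/s².
Starting from rest over a distance of 3.4 m, v² = 2aL = 2 × 3.4202 × 3.4 = 23.2574, so v = 4.8226 m/s.

4.8 m/s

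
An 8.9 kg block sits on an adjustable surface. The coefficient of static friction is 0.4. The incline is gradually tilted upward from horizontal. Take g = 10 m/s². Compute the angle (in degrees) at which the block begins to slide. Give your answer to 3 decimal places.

At the threshold of sliding, static friction is at its maximum μ_s N and exactly balances the weight component along the incline: mg sin θ = μ_s mg cos θ.
Hence tan θ = μ_s = 0.4, so θ = arctan(0.4) = 21.8014°.

21.801°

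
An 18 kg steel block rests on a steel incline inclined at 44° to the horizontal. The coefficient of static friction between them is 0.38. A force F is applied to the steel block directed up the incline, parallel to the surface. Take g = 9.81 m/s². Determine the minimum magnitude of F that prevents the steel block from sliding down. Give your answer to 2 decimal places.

74.39 N

The normal force is N = mg cos 44° = 127.021 N. With F at its minimum the steel block is on the verge of sliding down, so static friction is at its maximum μ_s N = 0.38 × 127.021 = 48.268 N and acts up the slope.
Equilibrium along the incline: F + μ_s N = mg sin 44°, so F = 122.663 − 48.268 = 74.395 N.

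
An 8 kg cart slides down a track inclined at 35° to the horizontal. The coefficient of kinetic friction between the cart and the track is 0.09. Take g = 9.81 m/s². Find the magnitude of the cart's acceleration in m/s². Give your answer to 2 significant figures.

Resolving the weight along the incline: the component pulling the cart down the slope is mg sin 35° = 8 × 9.81 × 0.5736 = 45.016 N, and the normal force is N = mg cos 35° = 8 × 9.81 × 0.8192 = 64.291 N.
Kinetic friction acts up the slope with magnitude f = μN = 0.09 × 64.291 = 5.786 N.
Net force along the incline is 45.016 − 5.786 = 39.230 N, so a = 39.230 / 8 = 4.9037 m/s².

4.9 m/s²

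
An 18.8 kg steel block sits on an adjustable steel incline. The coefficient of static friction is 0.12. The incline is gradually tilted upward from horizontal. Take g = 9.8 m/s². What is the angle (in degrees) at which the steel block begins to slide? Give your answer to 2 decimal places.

At the threshold of sliding, static friction is at its maximum μ_s N and exactly balances the weight component along the incline: mg sin θ = μ_s mg cos θ.
Hence tan θ = μ_s = 0.12, so θ = arctan(0.12) = 6.8428°.

6.84°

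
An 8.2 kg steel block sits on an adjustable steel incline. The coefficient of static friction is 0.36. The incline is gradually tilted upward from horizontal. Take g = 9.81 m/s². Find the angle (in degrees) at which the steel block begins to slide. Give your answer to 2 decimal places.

19.80°

At the threshold of sliding, static friction is at its maximum μ_s N and exactly balances the weight component along the incline: mg sin θ = μ_s mg cos θ.
Hence tan θ = μ_s = 0.36, so θ = arctan(0.36) = 19.7989°.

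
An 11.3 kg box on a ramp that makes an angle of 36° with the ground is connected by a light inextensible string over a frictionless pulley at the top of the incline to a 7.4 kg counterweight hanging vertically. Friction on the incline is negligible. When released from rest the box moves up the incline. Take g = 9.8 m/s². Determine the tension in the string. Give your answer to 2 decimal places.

For the box on the incline: the weight component along the slope is m₁g sin 36° = 11.3 × 9.8 × 0.5878 = 65.093 N and the normal force is N = m₁g cos 36° = 89.591 N.
Newton's second law for the box (up-slope positive): T − 65.093 = 11.3 a. For the hanging counterweight (downward positive): 7.4 × 9.8 − T = 7.4 a.
Adding the two equations eliminates T: 7.427 = 18.7 a, so a = 0.3972 m/s².
Then from the hanging counterweight's equation, T = 7.4 × (9.8 − 0.3972) = 69.581 N.

69.58 N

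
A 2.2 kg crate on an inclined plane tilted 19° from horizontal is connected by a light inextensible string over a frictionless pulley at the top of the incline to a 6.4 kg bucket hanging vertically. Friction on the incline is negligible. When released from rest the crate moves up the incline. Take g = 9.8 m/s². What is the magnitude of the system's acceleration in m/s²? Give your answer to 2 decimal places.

For the crate on the incline: the weight component along the slope is m₁g sin 19° = 2.2 × 9.8 × 0.3256 = 7.020 N and the normal force is N = m₁g cos 19° = 20.385 N.
Newton's second law for the crate (up-slope positive): T − 7.020 = 2.2 a. For the hanging bucket (downward positive): 6.4 × 9.8 − T = 6.4 a.
Adding the two equations eliminates T: 55.700 = 8.6 a, so a = 6.4767 m/s².

6.48 m/s²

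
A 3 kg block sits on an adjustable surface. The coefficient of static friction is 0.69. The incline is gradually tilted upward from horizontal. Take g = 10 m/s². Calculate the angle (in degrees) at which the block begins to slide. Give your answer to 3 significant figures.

34.6°

At the threshold of sliding, static friction is at its maximum μ_s N and exactly balances the weight component along the incline: mg sin θ = μ_s mg cos θ.
Hence tan θ = μ_s = 0.69, so θ = arctan(0.69) = 34.6057°.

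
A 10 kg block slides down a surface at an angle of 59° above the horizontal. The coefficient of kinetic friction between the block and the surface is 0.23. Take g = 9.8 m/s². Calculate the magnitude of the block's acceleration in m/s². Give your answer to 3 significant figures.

7.24 m/s²

Resolving the weight along the incline: the component pulling the block down the slope is mg sin 59° = 10 × 9.8 × 0.8572 = 84.006 N, and the normal force is N = mg cos 59° = 10 × 9.8 × 0.5150 = 50.470 N.
Kinetic friction acts up the slope with magnitude f = μN = 0.23 × 50.470 = 11.608 N.
Net force along the incline is 84.006 − 11.608 = 72.398 N, so a = 72.398 / 10 = 7.2398 m/s².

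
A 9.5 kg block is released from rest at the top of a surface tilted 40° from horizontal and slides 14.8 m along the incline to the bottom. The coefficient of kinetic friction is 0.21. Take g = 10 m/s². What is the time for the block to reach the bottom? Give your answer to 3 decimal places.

The weight component along the incline is mg sin 40° = 61.065 N and the normal force is N = mg cos 40° = 72.774 N.
Friction up the slope is f = μN = 0.21 × 72.774 = 15.283 N, so the net downslope force is 61.065 − 15.283 = 45.782 N and a = 45.782 / 9.5 = 4.8192 m/s².
Starting from rest, L = ½at², so t = √(2L/a) = √(2 × 14.8 / 4.8192) = 2.4783 s.

2.478 s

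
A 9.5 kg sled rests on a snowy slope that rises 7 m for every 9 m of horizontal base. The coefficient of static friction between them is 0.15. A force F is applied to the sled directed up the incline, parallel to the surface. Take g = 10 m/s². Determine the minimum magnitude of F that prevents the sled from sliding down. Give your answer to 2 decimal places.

47.08 N

The normal force is N = mg cos 37.87° = 74.988 N. With F at its minimum the sled is on the verge of sliding down, so static friction is at its maximum μ_s N = 0.15 × 74.988 = 11.248 N and acts up the slope.
Equilibrium along the incline: F + μ_s N = mg sin 37.87°, so F = 58.324 − 11.248 = 47.076 N.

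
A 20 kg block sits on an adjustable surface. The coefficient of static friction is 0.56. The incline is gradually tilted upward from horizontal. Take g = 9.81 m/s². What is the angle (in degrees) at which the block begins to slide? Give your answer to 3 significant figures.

At the threshold of sliding, static friction is at its maximum μ_s N and exactly balances the weight component along the incline: mg sin θ = μ_s mg cos θ.
Hence tan θ = μ_s = 0.56, so θ = arctan(0.56) = 29.2488°.

29.2°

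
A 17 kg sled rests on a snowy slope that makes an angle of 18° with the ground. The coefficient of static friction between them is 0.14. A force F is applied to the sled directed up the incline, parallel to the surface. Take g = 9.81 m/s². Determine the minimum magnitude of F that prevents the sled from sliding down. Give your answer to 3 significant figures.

The normal force is N = mg cos 18° = 158.608 N. With F at its minimum the sled is on the verge of sliding down, so static friction is at its maximum μ_s N = 0.14 × 158.608 = 22.205 N and acts up the slope.
Equilibrium along the incline: F + μ_s N = mg sin 18°, so F = 51.535 − 22.205 = 29.330 N.

29.3 N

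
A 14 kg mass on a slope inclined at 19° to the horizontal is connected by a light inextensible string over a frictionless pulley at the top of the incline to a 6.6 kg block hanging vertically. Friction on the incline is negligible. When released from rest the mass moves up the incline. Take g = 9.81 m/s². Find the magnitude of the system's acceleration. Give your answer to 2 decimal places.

For the mass on the incline: the weight component along the slope is m₁g sin 19° = 14 × 9.81 × 0.3256 = 44.718 N and the normal force is N = m₁g cos 19° = 129.858 N.
Newton's second law for the mass (up-slope positive): T − 44.718 = 14 a. For the hanging block (downward positive): 6.6 × 9.81 − T = 6.6 a.
Adding the two equations eliminates T: 20.028 = 20.6 a, so a = 0.9722 m/s².

0.97 m/s²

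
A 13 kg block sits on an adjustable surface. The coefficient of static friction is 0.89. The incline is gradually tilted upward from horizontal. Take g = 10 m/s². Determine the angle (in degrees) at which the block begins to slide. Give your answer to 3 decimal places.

41.669°

At the threshold of sliding, static friction is at its maximum μ_s N and exactly balances the weight component along the incline: mg sin θ = μ_s mg cos θ.
Hence tan θ = μ_s = 0.89, so θ = arctan(0.89) = 41.6691°.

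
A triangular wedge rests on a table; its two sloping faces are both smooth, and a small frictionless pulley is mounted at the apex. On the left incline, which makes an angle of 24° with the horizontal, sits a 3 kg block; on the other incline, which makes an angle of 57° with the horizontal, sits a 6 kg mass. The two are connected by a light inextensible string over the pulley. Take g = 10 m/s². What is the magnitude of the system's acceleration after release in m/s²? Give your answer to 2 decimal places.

Resolve each weight along its own incline: the 3 kg mass has component 3 × 10 × sin 24° = 12.202 N down its slope, and the 6 kg mass has 6 × 10 × sin 57° = 50.320 N down its slope.
The 6 kg side's 50.320 N exceeds the other side's 12.202 N, so that mass slides down and the 3 kg mass slides up. Taking that direction as positive, Newton's second law for the whole system gives 50.320 − 12.202 = (3 + 6) a, so a = 38.118 / 9 = 4.2353 m/s².

4.24 m/s²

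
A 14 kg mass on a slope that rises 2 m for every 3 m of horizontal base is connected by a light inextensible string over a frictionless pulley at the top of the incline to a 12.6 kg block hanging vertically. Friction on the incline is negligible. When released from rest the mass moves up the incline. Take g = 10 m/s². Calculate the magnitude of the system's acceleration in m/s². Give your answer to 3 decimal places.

1.817 m/s²

For the mass on the incline: the weight component along the slope is m₁g sin 33.69° = 14 × 10 × 0.5547 = 77.658 N and the normal force is N = m₁g cos 33.69° = 116.487 N.
Newton's second law for the mass (up-slope positive): T − 77.658 = 14 a. For the hanging block (downward positive): 12.6 × 10 − T = 12.6 a.
Adding the two equations eliminates T: 48.342 = 26.6 a, so a = 1.8174 m/s².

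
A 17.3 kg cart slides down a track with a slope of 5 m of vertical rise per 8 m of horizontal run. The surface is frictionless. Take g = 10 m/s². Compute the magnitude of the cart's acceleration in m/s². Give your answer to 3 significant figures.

Resolving the weight along the incline: the component pulling the cart down the slope is mg sin 32.01° = 17.3 × 10 × 0.5300 = 91.690 N, and the normal force is N = mg cos 32.01° = 17.3 × 10 × 0.8480 = 146.704 N.
With no friction the net force along the incline is 91.690 N, so a = g sin 32.01° = 91.690 / 17.3 = 5.3000 m/s².

5.30 m/s²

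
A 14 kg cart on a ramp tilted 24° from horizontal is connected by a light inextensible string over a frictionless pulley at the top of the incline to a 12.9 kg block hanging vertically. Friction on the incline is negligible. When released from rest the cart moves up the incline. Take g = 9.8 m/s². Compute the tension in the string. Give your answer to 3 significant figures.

For the cart on the incline: the weight component along the slope is m₁g sin 24° = 14 × 9.8 × 0.4067 = 55.799 N and the normal force is N = m₁g cos 24° = 125.338 N.
Newton's second law for the cart (up-slope positive): T − 55.799 = 14 a. For the hanging block (downward positive): 12.9 × 9.8 − T = 12.9 a.
Adding the two equations eliminates T: 70.621 = 26.9 a, so a = 2.6253 m/s².
Then from the hanging block's equation, T = 12.9 × (9.8 − 2.6253) = 92.554 N.

92.6 N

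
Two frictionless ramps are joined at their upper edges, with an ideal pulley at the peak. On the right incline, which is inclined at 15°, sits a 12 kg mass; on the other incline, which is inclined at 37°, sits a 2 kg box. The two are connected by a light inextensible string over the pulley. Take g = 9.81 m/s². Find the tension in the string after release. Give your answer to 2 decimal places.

14.47 N

Resolve each weight along its own incline: the 12 kg mass has component 12 × 9.81 × sin 15° = 30.468 N down its slope, and the 2 kg mass has 2 × 9.81 × sin 37° = 11.808 N down its slope.
The 12 kg side's 30.468 N exceeds the other side's 11.808 N, so that mass slides down and the 2 kg mass slides up. Taking that direction as positive, Newton's second law for the whole system gives 30.468 − 11.808 = (12 + 2) a, so a = 18.660 / 14 = 1.3329 m/s².
For the 2 kg mass (up-slope positive): T − 11.808 = 2 × 1.3329, so T = 14.474 N.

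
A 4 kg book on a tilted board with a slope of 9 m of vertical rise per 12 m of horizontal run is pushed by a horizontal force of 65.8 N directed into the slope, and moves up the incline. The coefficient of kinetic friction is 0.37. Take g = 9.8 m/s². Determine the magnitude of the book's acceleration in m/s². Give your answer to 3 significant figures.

0.727 m/s²

The horizontal push has components F cos 36.87° = 65.8 × 0.8000 = 52.640 N up the incline and F sin 36.87° = 65.8 × 0.6000 = 39.480 N pressing into the surface.
The normal force is therefore N = mg cos 36.87° + F sin 36.87° = 31.360 + 39.480 = 70.840 N, and kinetic friction down the slope is μN = 0.37 × 70.840 = 26.211 N.
Along the incline: F cos 36.87° − mg sin 36.87° − μN = ma, so 52.640 − 23.520 − 26.211 = 4 a, giving a = 0.7273 m/s².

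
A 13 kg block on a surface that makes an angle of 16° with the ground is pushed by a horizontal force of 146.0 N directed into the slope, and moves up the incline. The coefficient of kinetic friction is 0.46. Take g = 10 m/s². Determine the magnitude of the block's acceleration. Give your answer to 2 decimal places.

2.19 m/s²

The horizontal push has components F cos 16° = 146.0 × 0.9613 = 140.350 N up the incline and F sin 16° = 146.0 × 0.2756 = 40.238 N pressing into the surface.
The normal force is therefore N = mg cos 16° + F sin 16° = 124.969 + 40.238 = 165.207 N, and kinetic friction down the slope is μN = 0.46 × 165.207 = 75.995 N.
Along the incline: F cos 16° − mg sin 16° − μN = ma, so 140.350 − 35.828 − 75.995 = 13 a, giving a = 2.1944 m/s².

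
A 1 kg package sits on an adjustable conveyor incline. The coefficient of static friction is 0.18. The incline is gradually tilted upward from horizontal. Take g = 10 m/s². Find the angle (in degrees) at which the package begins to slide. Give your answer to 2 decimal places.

At the threshold of sliding, static friction is at its maximum μ_s N and exactly balances the weight component along the incline: mg sin θ = μ_s mg cos θ.
Hence tan θ = μ_s = 0.18, so θ = arctan(0.18) = 10.2040°.

10.20°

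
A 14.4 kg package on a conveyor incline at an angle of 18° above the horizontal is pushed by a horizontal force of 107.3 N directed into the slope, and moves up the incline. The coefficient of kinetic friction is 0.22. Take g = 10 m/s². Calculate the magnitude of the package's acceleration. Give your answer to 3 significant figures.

The horizontal push has components F cos 18° = 107.3 × 0.9511 = 102.053 N up the incline and F sin 18° = 107.3 × 0.3090 = 33.156 N pressing into the surface.
The normal force is therefore N = mg cos 18° + F sin 18° = 136.958 + 33.156 = 170.114 N, and kinetic friction down the slope is μN = 0.22 × 170.114 = 37.425 N.
Along the incline: F cos 18° − mg sin 18° − μN = ma, so 102.053 − 44.496 − 37.425 = 14.4 a, giving a = 1.3981 m/s².

1.40 m/s²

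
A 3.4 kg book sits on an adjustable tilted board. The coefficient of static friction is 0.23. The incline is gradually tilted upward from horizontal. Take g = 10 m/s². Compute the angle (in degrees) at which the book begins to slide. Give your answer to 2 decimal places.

At the threshold of sliding, static friction is at its maximum μ_s N and exactly balances the weight component along the incline: mg sin θ = μ_s mg cos θ.
Hence tan θ = μ_s = 0.23, so θ = arctan(0.23) = 12.9528°.

12.95°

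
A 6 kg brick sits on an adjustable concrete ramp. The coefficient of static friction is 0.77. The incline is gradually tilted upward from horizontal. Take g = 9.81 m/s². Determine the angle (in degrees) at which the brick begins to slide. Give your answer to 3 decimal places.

At the threshold of sliding, static friction is at its maximum μ_s N and exactly balances the weight component along the incline: mg sin θ = μ_s mg cos θ.
Hence tan θ = μ_s = 0.77, so θ = arctan(0.77) = 37.5963°.

37.596°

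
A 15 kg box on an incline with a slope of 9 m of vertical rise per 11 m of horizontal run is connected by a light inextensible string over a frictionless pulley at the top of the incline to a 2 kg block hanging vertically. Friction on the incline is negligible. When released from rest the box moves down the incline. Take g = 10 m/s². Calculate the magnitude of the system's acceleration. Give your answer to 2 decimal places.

For the box on the incline: the weight component along the slope is m₁g sin 39.29° = 15 × 10 × 0.6332 = 94.980 N and the normal force is N = m₁g cos 39.29° = 116.094 N.
Newton's second law for the box (down-slope positive): 94.980 − T = 15 a. For the hanging block (upward positive): T − 2 × 10 = 2 a.
Adding the two equations eliminates T: 74.980 = 17 a, so a = 4.4106 m/s².

4.41 m/s²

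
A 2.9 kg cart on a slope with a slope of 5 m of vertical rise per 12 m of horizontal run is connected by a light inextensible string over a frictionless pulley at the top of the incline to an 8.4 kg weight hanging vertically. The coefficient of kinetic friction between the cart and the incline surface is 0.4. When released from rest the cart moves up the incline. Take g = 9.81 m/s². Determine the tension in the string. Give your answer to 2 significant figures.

37 N

For the cart on the incline: the weight component along the slope is m₁g sin 22.62° = 2.9 × 9.81 × 0.3846 = 10.941 N and the normal force is N = m₁g cos 22.62° = 26.261 N.
Kinetic friction opposes the cart's motion up the incline: f = μN = 0.4 × 26.261 = 10.504 N acting down the slope.
Newton's second law for the cart (up-slope positive): T − 10.941 − 10.504 = 2.9 a. For the hanging weight (downward positive): 8.4 × 9.81 − T = 8.4 a.
Adding the two equations eliminates T: 60.959 = 11.3 a, so a = 5.3946 m/s².
Then from the hanging weight's equation, T = 8.4 × (9.81 − 5.3946) = 37.089 N.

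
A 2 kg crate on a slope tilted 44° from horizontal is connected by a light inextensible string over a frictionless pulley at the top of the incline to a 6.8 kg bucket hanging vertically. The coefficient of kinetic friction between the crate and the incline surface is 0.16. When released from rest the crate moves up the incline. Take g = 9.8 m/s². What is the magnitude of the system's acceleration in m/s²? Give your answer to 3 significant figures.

For the crate on the incline: the weight component along the slope is m₁g sin 44° = 2 × 9.8 × 0.6947 = 13.616 N and the normal force is N = m₁g cos 44° = 14.099 N.
Kinetic friction opposes the crate's motion up the incline: f = μN = 0.16 × 14.099 = 2.256 N acting down the slope.
Newton's second law for the crate (up-slope positive): T − 13.616 − 2.256 = 2 a. For the hanging bucket (downward positive): 6.8 × 9.8 − T = 6.8 a.
Adding the two equations eliminates T: 50.768 = 8.8 a, so a = 5.7691 m/s².

5.77 m/s²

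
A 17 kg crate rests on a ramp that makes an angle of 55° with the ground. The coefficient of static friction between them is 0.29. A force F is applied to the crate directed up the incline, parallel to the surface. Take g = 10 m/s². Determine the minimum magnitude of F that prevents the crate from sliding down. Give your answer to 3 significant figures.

111 N

The normal force is N = mg cos 55° = 97.508 N. With F at its minimum the crate is on the verge of sliding down, so static friction is at its maximum μ_s N = 0.29 × 97.508 = 28.277 N and acts up the slope.
Equilibrium along the incline: F + μ_s N = mg sin 55°, so F = 139.256 − 28.277 = 110.979 N.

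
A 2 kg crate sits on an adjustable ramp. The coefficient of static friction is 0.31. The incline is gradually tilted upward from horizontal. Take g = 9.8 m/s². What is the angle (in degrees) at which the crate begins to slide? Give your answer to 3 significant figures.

17.2°

At the threshold of sliding, static friction is at its maximum μ_s N and exactly balances the weight component along the incline: mg sin θ = μ_s mg cos θ.
Hence tan θ = μ_s = 0.31, so θ = arctan(0.31) = 17.2234°.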